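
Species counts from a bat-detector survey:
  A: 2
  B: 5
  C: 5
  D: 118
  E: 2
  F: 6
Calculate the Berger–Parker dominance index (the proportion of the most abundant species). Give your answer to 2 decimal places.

Total N = 2+5+5+118+2+6 = 138, so the proportions are 0.0145, 0.0362, 0.0362, 0.8551, 0.0145, 0.0435 (working shown to 4 dp, full precision carried).
The largest proportion is 0.8551, i.e. d = 0.86 to 2 decimal places.

0.86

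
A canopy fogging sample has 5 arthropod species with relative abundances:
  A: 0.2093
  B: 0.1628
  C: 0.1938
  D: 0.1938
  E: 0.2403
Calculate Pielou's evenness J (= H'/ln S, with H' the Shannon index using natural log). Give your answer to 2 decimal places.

1.00

H' = −Σ pᵢ ln pᵢ = −((-0.3273) + (-0.2955) + (-0.3180) + (-0.3180) + (-0.3426)) = 1.6015 (working shown to 4 dp, full precision carried).
With S = 5 species, ln S = 1.6094, so J = 1.6015/1.6094 = 0.9951, i.e. 1.00 to 2 decimal places.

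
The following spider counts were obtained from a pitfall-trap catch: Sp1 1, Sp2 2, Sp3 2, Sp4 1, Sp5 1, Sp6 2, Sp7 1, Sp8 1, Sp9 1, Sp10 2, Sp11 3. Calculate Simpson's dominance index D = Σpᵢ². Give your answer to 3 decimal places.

0.107

Total N = 1+2+2+1+1+2+1+1+1+2+3 = 17, so the proportions are 0.05882, 0.11765, 0.11765, 0.05882, 0.05882, 0.11765, 0.05882, 0.05882, 0.05882, 0.11765, 0.17647 (working shown to 5 dp, full precision carried).
D = 0.05882² + 0.11765² + 0.11765² + 0.05882² + 0.05882² + 0.11765² + 0.05882² + 0.05882² + 0.05882² + 0.11765² + 0.17647² = 0.00346 + 0.01384 + 0.01384 + 0.00346 + 0.00346 + 0.01384 + 0.00346 + 0.00346 + 0.00346 + 0.01384 + 0.03114 = 0.10727.
To 3 decimal places, D = 0.107.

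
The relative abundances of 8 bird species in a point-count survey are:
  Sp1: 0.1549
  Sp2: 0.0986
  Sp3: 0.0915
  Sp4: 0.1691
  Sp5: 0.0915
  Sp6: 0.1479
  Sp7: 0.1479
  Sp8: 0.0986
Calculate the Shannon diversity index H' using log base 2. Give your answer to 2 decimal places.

2.96

Each pᵢ log₂ pᵢ term (working shown to 4 dp, full precision carried): 0.1549×(-2.6906)=-0.4168, 0.0986×(-3.3423)=-0.3295, 0.0915×(-3.4501)=-0.3157, 0.1691×(-2.5641)=-0.4336, 0.0915×(-3.4501)=-0.3157, 0.1479×(-2.7573)=-0.4078, 0.1479×(-2.7573)=-0.4078, 0.0986×(-3.3423)=-0.3295.
Sum = -2.9564, so H' = 2.96.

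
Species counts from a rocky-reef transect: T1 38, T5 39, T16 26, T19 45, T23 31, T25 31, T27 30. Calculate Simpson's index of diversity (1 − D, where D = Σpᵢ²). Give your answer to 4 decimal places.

Total N = 38+39+26+45+31+31+30 = 240, so the proportions are 0.158333, 0.1625, 0.108333, 0.1875, 0.129167, 0.129167, 0.125 (working shown to 6 dp, full precision carried).
D = 0.158333² + 0.1625² + 0.108333² + 0.1875² + 0.129167² + 0.129167² + 0.125² = 0.025069 + 0.026406 + 0.011736 + 0.035156 + 0.016684 + 0.016684 + 0.015625 = 0.147361.
So 1 − D = 0.852639, i.e. 0.8526 to 4 decimal places.

0.8526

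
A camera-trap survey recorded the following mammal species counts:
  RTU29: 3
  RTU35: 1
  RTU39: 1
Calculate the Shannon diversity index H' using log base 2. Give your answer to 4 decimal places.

Total N = 3+1+1 = 5, so the proportions are 0.6, 0.2, 0.2 (working shown to 6 dp, full precision carried).
Each pᵢ log₂ pᵢ term: 0.6×(-0.736966)=-0.442179, 0.2×(-2.321928)=-0.464386, 0.2×(-2.321928)=-0.464386.
Sum = -1.370951, so H' = 1.3710.

1.3710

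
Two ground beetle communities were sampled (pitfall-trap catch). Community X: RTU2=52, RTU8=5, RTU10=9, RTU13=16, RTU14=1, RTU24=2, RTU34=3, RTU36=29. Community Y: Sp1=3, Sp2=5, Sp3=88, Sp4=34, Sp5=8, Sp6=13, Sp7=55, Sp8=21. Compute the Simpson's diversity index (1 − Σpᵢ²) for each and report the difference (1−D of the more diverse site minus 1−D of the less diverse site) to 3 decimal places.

0.041

Community X: N=117, proportions 0.44444, 0.04274, 0.07692, 0.13675, 0.00855, 0.01709, 0.02564, 0.24786, giving 1−D = 0.71357 (working shown to 5 dp, full precision carried).
Community Y: N=227, proportions 0.01322, 0.02203, 0.38767, 0.14978, 0.03524, 0.05727, 0.24229, 0.09251, giving 1−D = 0.75484.
Difference = |0.71357 − 0.75484| = 0.04127, i.e. 0.041 to 3 decimal places.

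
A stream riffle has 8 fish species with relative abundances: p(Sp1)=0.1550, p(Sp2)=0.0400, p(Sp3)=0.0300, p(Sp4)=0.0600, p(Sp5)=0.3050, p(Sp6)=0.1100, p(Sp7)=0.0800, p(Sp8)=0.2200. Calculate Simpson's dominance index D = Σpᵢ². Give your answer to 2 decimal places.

0.19

D = 0.155² + 0.04² + 0.03² + 0.06² + 0.305² + 0.11² + 0.08² + 0.22² = 0.0240 + 0.0016 + 0.0009 + 0.0036 + 0.0930 + 0.0121 + 0.0064 + 0.0484 = 0.1900 (working shown to 4 dp, full precision carried).
To 2 decimal places, D = 0.19.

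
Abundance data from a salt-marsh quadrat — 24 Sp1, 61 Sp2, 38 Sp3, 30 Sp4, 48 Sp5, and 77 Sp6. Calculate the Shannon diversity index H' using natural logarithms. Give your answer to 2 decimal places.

Total N = 24+61+38+30+48+77 = 278, so the proportions are 0.0863, 0.2194, 0.1367, 0.1079, 0.1727, 0.277 (working shown to 4 dp, full precision carried).
Each pᵢ ln pᵢ term: 0.0863×(-2.4496)=-0.2115, 0.2194×(-1.5167)=-0.3328, 0.1367×(-1.9900)=-0.2720, 0.1079×(-2.2264)=-0.2403, 0.1727×(-1.7564)=-0.3033, 0.277×(-1.2838)=-0.3556.
Sum = -1.7154, so H' = 1.72.

1.72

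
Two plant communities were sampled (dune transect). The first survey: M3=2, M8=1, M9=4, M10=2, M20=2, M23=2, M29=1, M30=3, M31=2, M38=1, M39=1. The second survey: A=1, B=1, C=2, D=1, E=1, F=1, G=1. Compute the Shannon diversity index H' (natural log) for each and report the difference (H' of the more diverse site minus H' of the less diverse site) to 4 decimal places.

0.3873

The first survey: N=21, proportions 0.095238, 0.047619, 0.190476, 0.095238, 0.095238, 0.095238, 0.047619, 0.142857, 0.095238, 0.047619, 0.047619, giving H' = 2.293452 (working shown to 6 dp, full precision carried).
The second survey: N=8, proportions 0.125, 0.125, 0.25, 0.125, 0.125, 0.125, 0.125, giving H' = 1.906155.
Difference = |2.293452 − 1.906155| = 0.387297, i.e. 0.3873 to 4 decimal places.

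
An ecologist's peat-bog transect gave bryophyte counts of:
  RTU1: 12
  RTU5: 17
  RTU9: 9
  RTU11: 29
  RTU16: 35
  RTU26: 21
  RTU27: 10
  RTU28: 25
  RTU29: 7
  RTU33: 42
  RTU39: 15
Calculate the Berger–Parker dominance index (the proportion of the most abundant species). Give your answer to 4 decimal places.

Total N = 12+17+9+29+35+21+10+25+7+42+15 = 222, so the proportions are 0.054054, 0.076577, 0.040541, 0.130631, 0.157658, 0.094595, 0.045045, 0.112613, 0.031532, 0.189189, 0.067568 (working shown to 6 dp, full precision carried).
The largest proportion is 0.189189, i.e. d = 0.1892 to 4 decimal places.

0.1892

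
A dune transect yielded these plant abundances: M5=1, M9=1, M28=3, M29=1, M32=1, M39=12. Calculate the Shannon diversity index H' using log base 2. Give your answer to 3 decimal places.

1.733

Total N = 1+1+3+1+1+12 = 19, so the proportions are 0.052632, 0.052632, 0.157895, 0.052632, 0.052632, 0.631579 (working shown to 6 dp, full precision carried).
Each pᵢ log₂ pᵢ term: 0.052632×(-4.247928)=-0.223575, 0.052632×(-4.247928)=-0.223575, 0.157895×(-2.662965)=-0.420468, 0.052632×(-4.247928)=-0.223575, 0.052632×(-4.247928)=-0.223575, 0.631579×(-0.662965)=-0.418715.
Sum = -1.733483, so H' = 1.733.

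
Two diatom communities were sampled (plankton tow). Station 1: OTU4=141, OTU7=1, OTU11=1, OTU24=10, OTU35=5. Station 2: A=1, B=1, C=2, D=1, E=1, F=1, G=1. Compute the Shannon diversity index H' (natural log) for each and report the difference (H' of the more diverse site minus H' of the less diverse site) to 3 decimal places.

1.457

Station 1: N=158, proportions 0.89241, 0.00633, 0.00633, 0.06329, 0.03165, giving H' = 0.44963 (working shown to 5 dp, full precision carried).
Station 2: N=8, proportions 0.125, 0.125, 0.25, 0.125, 0.125, 0.125, 0.125, giving H' = 1.90615.
Difference = |0.44963 − 1.90615| = 1.45652, i.e. 1.457 to 3 decimal places.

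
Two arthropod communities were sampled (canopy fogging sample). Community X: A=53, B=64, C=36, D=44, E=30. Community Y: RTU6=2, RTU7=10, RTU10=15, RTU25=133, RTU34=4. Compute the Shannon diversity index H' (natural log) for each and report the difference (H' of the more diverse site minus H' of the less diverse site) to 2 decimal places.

Community X: N=227, proportions 0.23348, 0.28194, 0.15859, 0.19383, 0.13216, giving H' = 1.57411 (working shown to 5 dp, full precision carried).
Community Y: N=164, proportions 0.0122, 0.06098, 0.09146, 0.81098, 0.02439, giving H' = 0.70356.
Difference = |1.57411 − 0.70356| = 0.87055, i.e. 0.87 to 2 decimal places.

0.87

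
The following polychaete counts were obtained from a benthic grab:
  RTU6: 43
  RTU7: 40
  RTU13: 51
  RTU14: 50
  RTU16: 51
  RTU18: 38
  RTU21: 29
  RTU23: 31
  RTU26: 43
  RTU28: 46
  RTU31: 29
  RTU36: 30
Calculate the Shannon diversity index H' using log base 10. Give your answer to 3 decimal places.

Total N = 43+40+51+50+51+38+29+31+43+46+29+30 = 481, so the proportions are 0.0894, 0.08316, 0.10603, 0.10395, 0.10603, 0.079, 0.06029, 0.06445, 0.0894, 0.09563, 0.06029, 0.06237 (working shown to 5 dp, full precision carried).
Each pᵢ log₁₀ pᵢ term: 0.0894×(-1.04868)=-0.09375, 0.08316×(-1.08009)=-0.08982, 0.10603×(-0.97457)=-0.10333, 0.10395×(-0.98318)=-0.10220, 0.10603×(-0.97457)=-0.10333, 0.079×(-1.10236)=-0.08709, 0.06029×(-1.21975)=-0.07354, 0.06445×(-1.19078)=-0.07674, 0.0894×(-1.04868)=-0.09375, 0.09563×(-1.01939)=-0.09749, 0.06029×(-1.21975)=-0.07354, 0.06237×(-1.20502)=-0.07516.
Sum = -1.06974, so H' = 1.070.

1.070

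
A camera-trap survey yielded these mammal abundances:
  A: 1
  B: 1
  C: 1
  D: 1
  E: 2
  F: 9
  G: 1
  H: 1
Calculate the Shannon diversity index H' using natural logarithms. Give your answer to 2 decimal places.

Total N = 1+1+1+1+2+9+1+1 = 17, so the proportions are 0.0588, 0.0588, 0.0588, 0.0588, 0.1176, 0.5294, 0.0588, 0.0588 (working shown to 4 dp, full precision carried).
Each pᵢ ln pᵢ term: 0.0588×(-2.8332)=-0.1667, 0.0588×(-2.8332)=-0.1667, 0.0588×(-2.8332)=-0.1667, 0.0588×(-2.8332)=-0.1667, 0.1176×(-2.1401)=-0.2518, 0.5294×(-0.6360)=-0.3367, 0.0588×(-2.8332)=-0.1667, 0.0588×(-2.8332)=-0.1667.
Sum = -1.5884, so H' = 1.59.

1.59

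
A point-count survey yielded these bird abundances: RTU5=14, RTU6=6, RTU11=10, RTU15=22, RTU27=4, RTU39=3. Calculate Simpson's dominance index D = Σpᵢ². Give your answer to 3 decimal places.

0.242

Total N = 14+6+10+22+4+3 = 59, so the proportions are 0.23729, 0.10169, 0.16949, 0.37288, 0.0678, 0.05085 (working shown to 5 dp, full precision carried).
D = 0.23729² + 0.10169² + 0.16949² + 0.37288² + 0.0678² + 0.05085² = 0.05631 + 0.01034 + 0.02873 + 0.13904 + 0.00460 + 0.00259 = 0.24160.
To 3 decimal places, D = 0.242.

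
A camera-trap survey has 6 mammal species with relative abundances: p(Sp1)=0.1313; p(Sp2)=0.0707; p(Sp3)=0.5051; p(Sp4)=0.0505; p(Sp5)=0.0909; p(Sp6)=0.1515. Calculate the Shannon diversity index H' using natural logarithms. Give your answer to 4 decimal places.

Each pᵢ ln pᵢ term (working shown to 6 dp, full precision carried): 0.1313×(-2.030270)=-0.266575, 0.0707×(-2.649310)=-0.187306, 0.5051×(-0.682999)=-0.344983, 0.0505×(-2.985782)=-0.150782, 0.0909×(-2.397995)=-0.217978, 0.1515×(-1.887170)=-0.285906.
Sum = -1.453529, so H' = 1.4535.

1.4535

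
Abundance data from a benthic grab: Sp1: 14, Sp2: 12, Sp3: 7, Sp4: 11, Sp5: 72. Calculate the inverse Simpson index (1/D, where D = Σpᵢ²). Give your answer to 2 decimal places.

2.36

Total N = 14+12+7+11+72 = 116, so the proportions are 0.12069, 0.10345, 0.06034, 0.09483, 0.62069 (working shown to 5 dp, full precision carried).
D = 0.12069² + 0.10345² + 0.06034² + 0.09483² + 0.62069² = 0.01457 + 0.01070 + 0.00364 + 0.00899 + 0.38526 = 0.42316.
So 1/D = 2.3632, i.e. 2.36 to 2 decimal places.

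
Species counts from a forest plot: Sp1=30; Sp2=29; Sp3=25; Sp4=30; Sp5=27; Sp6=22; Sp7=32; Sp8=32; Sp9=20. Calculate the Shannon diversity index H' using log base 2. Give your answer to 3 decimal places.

Total N = 30+29+25+30+27+22+32+32+20 = 247, so the proportions are 0.12146, 0.11741, 0.10121, 0.12146, 0.10931, 0.08907, 0.12955, 0.12955, 0.08097 (working shown to 5 dp, full precision carried).
Each pᵢ log₂ pᵢ term: 0.12146×(-3.04148)=-0.36941, 0.11741×(-3.09039)=-0.36284, 0.10121×(-3.30451)=-0.33446, 0.12146×(-3.04148)=-0.36941, 0.10931×(-3.19348)=-0.34908, 0.08907×(-3.48894)=-0.31076, 0.12955×(-2.94837)=-0.38197, 0.12955×(-2.94837)=-0.38197, 0.08097×(-3.62644)=-0.29364.
Sum = -3.15355, so H' = 3.154.

3.154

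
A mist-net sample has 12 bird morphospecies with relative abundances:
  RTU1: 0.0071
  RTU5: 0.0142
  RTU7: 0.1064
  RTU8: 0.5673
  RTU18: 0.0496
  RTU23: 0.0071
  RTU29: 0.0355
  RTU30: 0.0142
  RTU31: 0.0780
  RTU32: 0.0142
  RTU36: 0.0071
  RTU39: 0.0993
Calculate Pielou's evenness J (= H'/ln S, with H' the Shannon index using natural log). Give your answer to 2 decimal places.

H' = −Σ pᵢ ln pᵢ = −((-0.0351) + (-0.0604) + (-0.2384) + (-0.3216) + (-0.1490) + (-0.0351) + (-0.1185) + (-0.0604) + (-0.1990) + (-0.0604) + (-0.0351) + (-0.2293)) = 1.5424 (working shown to 4 dp, full precision carried).
With S = 12 species, ln S = 2.4849, so J = 1.5424/2.4849 = 0.6207, i.e. 0.62 to 2 decimal places.

0.62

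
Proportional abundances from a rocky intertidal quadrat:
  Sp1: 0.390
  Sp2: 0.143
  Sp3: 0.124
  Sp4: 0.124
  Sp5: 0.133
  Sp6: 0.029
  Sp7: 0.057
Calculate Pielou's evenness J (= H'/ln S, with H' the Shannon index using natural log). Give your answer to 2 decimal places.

0.87

H' = −Σ pᵢ ln pᵢ = −((-0.3672) + (-0.2781) + (-0.2588) + (-0.2588) + (-0.2683) + (-0.1027) + (-0.1633)) = 1.6973 (working shown to 4 dp, full precision carried).
With S = 7 species, ln S = 1.9459, so J = 1.6973/1.9459 = 0.8722, i.e. 0.87 to 2 decimal places.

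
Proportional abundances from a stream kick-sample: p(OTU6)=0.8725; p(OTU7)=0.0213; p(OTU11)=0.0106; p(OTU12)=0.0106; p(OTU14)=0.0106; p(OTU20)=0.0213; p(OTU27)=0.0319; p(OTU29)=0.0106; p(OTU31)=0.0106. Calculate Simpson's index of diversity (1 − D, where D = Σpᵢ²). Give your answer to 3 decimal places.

0.236

D = 0.8725² + 0.0213² + 0.0106² + 0.0106² + 0.0106² + 0.0213² + 0.0319² + 0.0106² + 0.0106² = 0.76126 + 0.00045 + 0.00011 + 0.00011 + 0.00011 + 0.00045 + 0.00102 + 0.00011 + 0.00011 = 0.76374 (working shown to 5 dp, full precision carried).
So 1 − D = 0.23626, i.e. 0.236 to 3 decimal places.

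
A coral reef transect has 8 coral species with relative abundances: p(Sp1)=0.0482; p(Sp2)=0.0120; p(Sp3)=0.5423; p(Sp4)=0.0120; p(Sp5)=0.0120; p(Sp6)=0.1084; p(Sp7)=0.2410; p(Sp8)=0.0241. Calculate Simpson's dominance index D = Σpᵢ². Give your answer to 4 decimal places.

0.3673

D = 0.0482² + 0.012² + 0.5423² + 0.012² + 0.012² + 0.1084² + 0.241² + 0.0241² = 0.002323 + 0.000144 + 0.294089 + 0.000144 + 0.000144 + 0.011751 + 0.058081 + 0.000581 = 0.367257 (working shown to 6 dp, full precision carried).
To 4 decimal places, D = 0.3673.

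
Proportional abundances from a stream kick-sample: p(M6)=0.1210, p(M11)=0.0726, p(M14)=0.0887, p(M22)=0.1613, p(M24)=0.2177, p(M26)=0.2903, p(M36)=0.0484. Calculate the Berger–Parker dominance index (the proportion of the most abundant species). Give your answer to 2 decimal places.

The largest proportion is 0.2903, i.e. d = 0.29 to 2 decimal places.

0.29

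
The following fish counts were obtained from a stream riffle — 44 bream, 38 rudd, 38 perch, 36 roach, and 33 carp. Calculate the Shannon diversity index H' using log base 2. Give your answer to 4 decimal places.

2.3155

Total N = 44+38+38+36+33 = 189, so the proportions are 0.232804, 0.201058, 0.201058, 0.190476, 0.174603 (working shown to 6 dp, full precision carried).
Each pᵢ log₂ pᵢ term: 0.232804×(-2.102811)=-0.489543, 0.201058×(-2.314315)=-0.465312, 0.201058×(-2.314315)=-0.465312, 0.190476×(-2.392317)=-0.455680, 0.174603×(-2.517848)=-0.439624.
Sum = -2.315471, so H' = 2.3155.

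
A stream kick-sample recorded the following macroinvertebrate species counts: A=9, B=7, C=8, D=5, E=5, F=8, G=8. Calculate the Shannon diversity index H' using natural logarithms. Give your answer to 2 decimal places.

1.92

Total N = 9+7+8+5+5+8+8 = 50, so the proportions are 0.18, 0.14, 0.16, 0.1, 0.1, 0.16, 0.16 (working shown to 4 dp, full precision carried).
Each pᵢ ln pᵢ term: 0.18×(-1.7148)=-0.3087, 0.14×(-1.9661)=-0.2753, 0.16×(-1.8326)=-0.2932, 0.1×(-2.3026)=-0.2303, 0.1×(-2.3026)=-0.2303, 0.16×(-1.8326)=-0.2932, 0.16×(-1.8326)=-0.2932.
Sum = -1.9241, so H' = 1.92.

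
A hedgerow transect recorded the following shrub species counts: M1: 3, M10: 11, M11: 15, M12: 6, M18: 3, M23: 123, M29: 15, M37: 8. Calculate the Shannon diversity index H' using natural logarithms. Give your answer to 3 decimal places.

Total N = 3+11+15+6+3+123+15+8 = 184, so the proportions are 0.0163, 0.05978, 0.08152, 0.03261, 0.0163, 0.66848, 0.08152, 0.04348 (working shown to 5 dp, full precision carried).
Each pᵢ ln pᵢ term: 0.0163×(-4.11632)=-0.06711, 0.05978×(-2.81704)=-0.16841, 0.08152×(-2.50689)=-0.20437, 0.03261×(-3.42318)=-0.11163, 0.0163×(-4.11632)=-0.06711, 0.66848×(-0.40275)=-0.26923, 0.08152×(-2.50689)=-0.20437, 0.04348×(-3.13549)=-0.13633.
Sum = -1.22855, so H' = 1.229.

1.229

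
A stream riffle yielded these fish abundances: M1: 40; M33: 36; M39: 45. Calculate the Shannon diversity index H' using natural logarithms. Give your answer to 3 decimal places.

Total N = 40+36+45 = 121, so the proportions are 0.33058, 0.29752, 0.3719 (working shown to 5 dp, full precision carried).
Each pᵢ ln pᵢ term: 0.33058×(-1.10691)=-0.36592, 0.29752×(-1.21227)=-0.36068, 0.3719×(-0.98913)=-0.36786.
Sum = -1.09445, so H' = 1.094.

1.094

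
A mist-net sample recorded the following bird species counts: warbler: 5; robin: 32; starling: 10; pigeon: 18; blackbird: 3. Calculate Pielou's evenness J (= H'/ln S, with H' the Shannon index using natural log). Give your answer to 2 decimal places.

0.82

Total N = 5+32+10+18+3 = 68, so the proportions are 0.0735, 0.4706, 0.1471, 0.2647, 0.0441 (working shown to 4 dp, full precision carried).
H' = −Σ pᵢ ln pᵢ = −((-0.1919) + (-0.3547) + (-0.2819) + (-0.3518) + (-0.1377)) = 1.3181.
With S = 5 species, ln S = 1.6094, so J = 1.3181/1.6094 = 0.8190, i.e. 0.82 to 2 decimal places.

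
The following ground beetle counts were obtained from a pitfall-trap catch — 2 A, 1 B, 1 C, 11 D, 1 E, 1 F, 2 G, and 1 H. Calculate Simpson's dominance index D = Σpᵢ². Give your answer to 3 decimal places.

0.335

Total N = 2+1+1+11+1+1+2+1 = 20, so the proportions are 0.1, 0.05, 0.05, 0.55, 0.05, 0.05, 0.1, 0.05 (working shown to 5 dp, full precision carried).
D = 0.1² + 0.05² + 0.05² + 0.55² + 0.05² + 0.05² + 0.1² + 0.05² = 0.01000 + 0.00250 + 0.00250 + 0.30250 + 0.00250 + 0.00250 + 0.01000 + 0.00250 = 0.33500.
To 3 decimal places, D = 0.335.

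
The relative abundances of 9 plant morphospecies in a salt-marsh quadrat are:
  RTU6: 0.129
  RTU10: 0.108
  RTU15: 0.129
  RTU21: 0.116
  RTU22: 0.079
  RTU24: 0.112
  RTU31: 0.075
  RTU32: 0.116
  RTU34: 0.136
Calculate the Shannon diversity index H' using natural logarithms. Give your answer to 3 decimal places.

2.180

Each pᵢ ln pᵢ term (working shown to 5 dp, full precision carried): 0.129×(-2.04794)=-0.26418, 0.108×(-2.22562)=-0.24037, 0.129×(-2.04794)=-0.26418, 0.116×(-2.15417)=-0.24988, 0.079×(-2.53831)=-0.20053, 0.112×(-2.18926)=-0.24520, 0.075×(-2.59027)=-0.19427, 0.116×(-2.15417)=-0.24988, 0.136×(-1.99510)=-0.27133.
Sum = -2.17983, so H' = 2.180.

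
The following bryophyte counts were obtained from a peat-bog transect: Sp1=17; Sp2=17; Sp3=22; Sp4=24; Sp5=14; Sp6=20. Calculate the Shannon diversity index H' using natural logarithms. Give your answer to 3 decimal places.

Total N = 17+17+22+24+14+20 = 114, so the proportions are 0.14912, 0.14912, 0.19298, 0.21053, 0.12281, 0.17544 (working shown to 5 dp, full precision carried).
Each pᵢ ln pᵢ term: 0.14912×(-1.90299)=-0.28378, 0.14912×(-1.90299)=-0.28378, 0.19298×(-1.64516)=-0.31749, 0.21053×(-1.55814)=-0.32803, 0.12281×(-2.09714)=-0.25754, 0.17544×(-1.74047)=-0.30534.
Sum = -1.77596, so H' = 1.776.

1.776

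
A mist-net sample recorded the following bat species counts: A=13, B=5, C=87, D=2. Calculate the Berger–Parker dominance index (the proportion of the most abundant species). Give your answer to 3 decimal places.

0.813

Total N = 13+5+87+2 = 107, so the proportions are 0.1215, 0.04673, 0.81308, 0.01869 (working shown to 5 dp, full precision carried).
The largest proportion is 0.81308, i.e. d = 0.813 to 3 decimal places.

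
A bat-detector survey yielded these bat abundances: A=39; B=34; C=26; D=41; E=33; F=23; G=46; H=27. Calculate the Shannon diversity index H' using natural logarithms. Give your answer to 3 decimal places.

Total N = 39+34+26+41+33+23+46+27 = 269, so the proportions are 0.14498, 0.12639, 0.09665, 0.15242, 0.12268, 0.0855, 0.171, 0.10037 (working shown to 5 dp, full precision carried).
Each pᵢ ln pᵢ term: 0.14498×(-1.93115)=-0.27998, 0.12639×(-2.06835)=-0.26143, 0.09665×(-2.33661)=-0.22584, 0.15242×(-1.88114)=-0.28672, 0.12268×(-2.09820)=-0.25740, 0.0855×(-2.45922)=-0.21027, 0.171×(-1.76607)=-0.30200, 0.10037×(-2.29887)=-0.23074.
Sum = -2.05438, so H' = 2.054.

2.054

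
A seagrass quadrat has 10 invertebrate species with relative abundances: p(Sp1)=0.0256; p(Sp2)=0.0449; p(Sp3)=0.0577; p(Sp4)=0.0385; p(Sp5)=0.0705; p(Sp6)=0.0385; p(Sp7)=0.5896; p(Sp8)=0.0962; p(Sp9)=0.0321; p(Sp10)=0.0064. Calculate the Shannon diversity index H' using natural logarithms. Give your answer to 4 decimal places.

Each pᵢ ln pᵢ term (working shown to 6 dp, full precision carried): 0.0256×(-3.665163)=-0.093828, 0.0449×(-3.103317)=-0.139339, 0.0577×(-2.852498)=-0.164589, 0.0385×(-3.257097)=-0.125398, 0.0705×(-2.652143)=-0.186976, 0.0385×(-3.257097)=-0.125398, 0.5896×(-0.528311)=-0.311492, 0.0962×(-2.341326)=-0.225236, 0.0321×(-3.438899)=-0.110389, 0.0064×(-5.051457)=-0.032329.
Sum = -1.514974, so H' = 1.5150.

1.5150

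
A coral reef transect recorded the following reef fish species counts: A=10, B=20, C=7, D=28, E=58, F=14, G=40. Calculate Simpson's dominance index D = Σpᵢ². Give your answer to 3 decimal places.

Total N = 10+20+7+28+58+14+40 = 177, so the proportions are 0.0565, 0.11299, 0.03955, 0.15819, 0.32768, 0.0791, 0.22599 (working shown to 5 dp, full precision carried).
D = 0.0565² + 0.11299² + 0.03955² + 0.15819² + 0.32768² + 0.0791² + 0.22599² = 0.00319 + 0.01277 + 0.00156 + 0.02502 + 0.10738 + 0.00626 + 0.05107 = 0.20725.
To 3 decimal places, D = 0.207.

0.207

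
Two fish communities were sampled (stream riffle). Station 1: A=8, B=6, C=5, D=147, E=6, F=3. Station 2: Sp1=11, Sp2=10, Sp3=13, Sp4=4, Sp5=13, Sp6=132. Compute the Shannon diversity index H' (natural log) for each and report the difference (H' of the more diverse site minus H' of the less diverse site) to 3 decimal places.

0.333

Station 1: N=175, proportions 0.04571, 0.03429, 0.02857, 0.84, 0.03429, 0.01714, giving H' = 0.69008 (working shown to 5 dp, full precision carried).
Station 2: N=183, proportions 0.06011, 0.05464, 0.07104, 0.02186, 0.07104, 0.72131, giving H' = 1.02278.
Difference = |0.69008 − 1.02278| = 0.33270, i.e. 0.333 to 3 decimal places.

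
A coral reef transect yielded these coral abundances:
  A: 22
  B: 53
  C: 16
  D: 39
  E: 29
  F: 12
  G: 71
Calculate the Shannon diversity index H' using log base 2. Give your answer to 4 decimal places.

2.5786

Total N = 22+53+16+39+29+12+71 = 242, so the proportions are 0.090909, 0.219008, 0.066116, 0.161157, 0.119835, 0.049587, 0.293388 (working shown to 6 dp, full precision carried).
Each pᵢ log₂ pᵢ term: 0.090909×(-3.459432)=-0.314494, 0.219008×(-2.190943)=-0.479835, 0.066116×(-3.918863)=-0.259098, 0.161157×(-2.633461)=-0.424401, 0.119835×(-3.060882)=-0.366800, 0.049587×(-4.333901)=-0.214904, 0.293388×(-1.769116)=-0.519038.
Sum = -2.578570, so H' = 2.5786.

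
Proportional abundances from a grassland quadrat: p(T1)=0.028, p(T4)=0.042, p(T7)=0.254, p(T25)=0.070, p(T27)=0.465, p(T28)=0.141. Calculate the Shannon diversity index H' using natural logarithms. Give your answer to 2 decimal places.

1.40

Each pᵢ ln pᵢ term (working shown to 4 dp, full precision carried): 0.028×(-3.5756)=-0.1001, 0.042×(-3.1701)=-0.1331, 0.254×(-1.3704)=-0.3481, 0.07×(-2.6593)=-0.1861, 0.465×(-0.7657)=-0.3561, 0.141×(-1.9590)=-0.2762.
Sum = -1.3998, so H' = 1.40.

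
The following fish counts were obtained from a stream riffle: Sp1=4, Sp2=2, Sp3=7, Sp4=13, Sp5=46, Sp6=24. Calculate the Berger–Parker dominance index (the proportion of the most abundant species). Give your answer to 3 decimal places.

0.479

Total N = 4+2+7+13+46+24 = 96, so the proportions are 0.04167, 0.02083, 0.07292, 0.13542, 0.47917, 0.25 (working shown to 5 dp, full precision carried).
The largest proportion is 0.47917, i.e. d = 0.479 to 3 decimal places.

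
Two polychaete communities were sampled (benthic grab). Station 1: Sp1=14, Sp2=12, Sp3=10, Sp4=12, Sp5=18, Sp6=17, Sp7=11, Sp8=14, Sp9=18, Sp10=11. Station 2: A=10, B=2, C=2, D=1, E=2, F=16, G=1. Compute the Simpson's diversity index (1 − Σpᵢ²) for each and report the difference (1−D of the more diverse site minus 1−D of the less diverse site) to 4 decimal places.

Station 1: N=137, proportions 0.10219, 0.087591, 0.072993, 0.087591, 0.131387, 0.124088, 0.080292, 0.10219, 0.131387, 0.080292, giving 1−D = 0.895626 (working shown to 6 dp, full precision carried).
Station 2: N=34, proportions 0.294118, 0.058824, 0.058824, 0.029412, 0.058824, 0.470588, 0.029412, giving 1−D = 0.679931.
Difference = |0.895626 − 0.679931| = 0.215695, i.e. 0.2157 to 4 decimal places.

0.2157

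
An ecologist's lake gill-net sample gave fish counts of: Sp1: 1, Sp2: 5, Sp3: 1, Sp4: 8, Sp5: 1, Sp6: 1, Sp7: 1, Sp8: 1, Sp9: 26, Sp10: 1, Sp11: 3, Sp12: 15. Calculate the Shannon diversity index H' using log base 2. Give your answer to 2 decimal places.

Total N = 1+5+1+8+1+1+1+1+26+1+3+15 = 64, so the proportions are 0.0156, 0.0781, 0.0156, 0.125, 0.0156, 0.0156, 0.0156, 0.0156, 0.4062, 0.0156, 0.0469, 0.2344 (working shown to 4 dp, full precision carried).
Each pᵢ log₂ pᵢ term: 0.0156×(-6.0000)=-0.0938, 0.0781×(-3.6781)=-0.2873, 0.0156×(-6.0000)=-0.0938, 0.125×(-3.0000)=-0.3750, 0.0156×(-6.0000)=-0.0938, 0.0156×(-6.0000)=-0.0938, 0.0156×(-6.0000)=-0.0938, 0.0156×(-6.0000)=-0.0938, 0.4062×(-1.2996)=-0.5279, 0.0156×(-6.0000)=-0.0938, 0.0469×(-4.4150)=-0.2070, 0.2344×(-2.0931)=-0.4906.
Sum = -2.5441, so H' = 2.54.

2.54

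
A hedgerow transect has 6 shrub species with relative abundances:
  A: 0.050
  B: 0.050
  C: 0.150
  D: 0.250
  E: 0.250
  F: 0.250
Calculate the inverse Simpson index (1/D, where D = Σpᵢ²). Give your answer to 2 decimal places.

D = 0.05² + 0.05² + 0.15² + 0.25² + 0.25² + 0.25² = 0.002500 + 0.002500 + 0.022500 + 0.062500 + 0.062500 + 0.062500 = 0.215000 (working shown to 6 dp, full precision carried).
So 1/D = 4.6512, i.e. 4.65 to 2 decimal places.

4.65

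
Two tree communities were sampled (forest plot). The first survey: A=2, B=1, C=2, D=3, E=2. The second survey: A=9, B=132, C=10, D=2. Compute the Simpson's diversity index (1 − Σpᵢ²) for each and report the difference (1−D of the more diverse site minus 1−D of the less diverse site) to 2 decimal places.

0.53

The first survey: N=10, proportions 0.2, 0.1, 0.2, 0.3, 0.2, giving 1−D = 0.7800 (working shown to 4 dp, full precision carried).
The second survey: N=153, proportions 0.0588, 0.8627, 0.0654, 0.0131, giving 1−D = 0.2478.
Difference = |0.7800 − 0.2478| = 0.5322, i.e. 0.53 to 2 decimal places.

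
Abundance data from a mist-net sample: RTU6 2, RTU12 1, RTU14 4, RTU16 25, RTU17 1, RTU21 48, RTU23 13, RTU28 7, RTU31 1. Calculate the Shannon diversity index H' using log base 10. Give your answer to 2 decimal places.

0.65

Total N = 2+1+4+25+1+48+13+7+1 = 102, so the proportions are 0.0196, 0.0098, 0.0392, 0.2451, 0.0098, 0.4706, 0.1275, 0.0686, 0.0098 (working shown to 4 dp, full precision carried).
Each pᵢ log₁₀ pᵢ term: 0.0196×(-1.7076)=-0.0335, 0.0098×(-2.0086)=-0.0197, 0.0392×(-1.4065)=-0.0552, 0.2451×(-0.6107)=-0.1497, 0.0098×(-2.0086)=-0.0197, 0.4706×(-0.3274)=-0.1541, 0.1275×(-0.8947)=-0.1140, 0.0686×(-1.1635)=-0.0798, 0.0098×(-2.0086)=-0.0197.
Sum = -0.6453, so H' = 0.65.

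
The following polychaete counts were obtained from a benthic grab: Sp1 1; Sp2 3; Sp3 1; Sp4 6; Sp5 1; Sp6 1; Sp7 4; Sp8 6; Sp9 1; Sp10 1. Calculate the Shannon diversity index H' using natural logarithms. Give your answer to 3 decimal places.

2.005

Total N = 1+3+1+6+1+1+4+6+1+1 = 25, so the proportions are 0.04, 0.12, 0.04, 0.24, 0.04, 0.04, 0.16, 0.24, 0.04, 0.04 (working shown to 5 dp, full precision carried).
Each pᵢ ln pᵢ term: 0.04×(-3.21888)=-0.12876, 0.12×(-2.12026)=-0.25443, 0.04×(-3.21888)=-0.12876, 0.24×(-1.42712)=-0.34251, 0.04×(-3.21888)=-0.12876, 0.04×(-3.21888)=-0.12876, 0.16×(-1.83258)=-0.29321, 0.24×(-1.42712)=-0.34251, 0.04×(-3.21888)=-0.12876, 0.04×(-3.21888)=-0.12876.
Sum = -2.00519, so H' = 2.005.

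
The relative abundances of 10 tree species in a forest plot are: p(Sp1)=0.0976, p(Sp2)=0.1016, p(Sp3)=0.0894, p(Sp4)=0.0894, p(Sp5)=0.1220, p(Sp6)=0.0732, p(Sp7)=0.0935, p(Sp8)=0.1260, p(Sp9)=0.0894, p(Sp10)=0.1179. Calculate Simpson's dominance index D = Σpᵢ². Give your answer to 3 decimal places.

D = 0.0976² + 0.1016² + 0.0894² + 0.0894² + 0.122² + 0.0732² + 0.0935² + 0.126² + 0.0894² + 0.1179² = 0.00953 + 0.01032 + 0.00799 + 0.00799 + 0.01488 + 0.00536 + 0.00874 + 0.01588 + 0.00799 + 0.01390 = 0.10259 (working shown to 5 dp, full precision carried).
To 3 decimal places, D = 0.103.

0.103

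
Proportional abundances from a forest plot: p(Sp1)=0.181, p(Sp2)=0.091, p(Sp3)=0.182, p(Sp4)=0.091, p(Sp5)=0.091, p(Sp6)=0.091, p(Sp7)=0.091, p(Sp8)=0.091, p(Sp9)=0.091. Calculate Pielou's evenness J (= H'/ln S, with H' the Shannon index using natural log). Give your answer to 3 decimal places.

H' = −Σ pᵢ ln pᵢ = −((-0.30938) + (-0.21812) + (-0.31008) + (-0.21812) + (-0.21812) + (-0.21812) + (-0.21812) + (-0.21812) + (-0.21812)) = 2.14628 (working shown to 5 dp, full precision carried).
With S = 9 species, ln S = 2.19722, so J = 2.14628/2.19722 = 0.97681, i.e. 0.977 to 3 decimal places.

0.977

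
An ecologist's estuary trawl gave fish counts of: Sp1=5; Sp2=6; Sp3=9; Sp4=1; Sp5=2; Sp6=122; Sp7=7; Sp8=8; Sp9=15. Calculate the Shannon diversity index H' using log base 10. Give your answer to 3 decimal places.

Total N = 5+6+9+1+2+122+7+8+15 = 175, so the proportions are 0.02857, 0.03429, 0.05143, 0.00571, 0.01143, 0.69714, 0.04, 0.04571, 0.08571 (working shown to 5 dp, full precision carried).
Each pᵢ log₁₀ pᵢ term: 0.02857×(-1.54407)=-0.04412, 0.03429×(-1.46489)=-0.05022, 0.05143×(-1.28880)=-0.06628, 0.00571×(-2.24304)=-0.01282, 0.01143×(-1.94201)=-0.02219, 0.69714×(-0.15668)=-0.10923, 0.04×(-1.39794)=-0.05592, 0.04571×(-1.33995)=-0.06125, 0.08571×(-1.06695)=-0.09145.
Sum = -0.51349, so H' = 0.513.

0.513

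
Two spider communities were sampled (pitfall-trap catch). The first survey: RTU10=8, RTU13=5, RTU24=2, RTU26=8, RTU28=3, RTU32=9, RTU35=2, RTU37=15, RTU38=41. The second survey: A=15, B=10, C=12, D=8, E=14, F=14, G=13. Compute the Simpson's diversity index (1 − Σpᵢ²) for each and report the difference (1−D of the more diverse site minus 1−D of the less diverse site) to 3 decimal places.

0.101

The first survey: N=93, proportions 0.086022, 0.053763, 0.021505, 0.086022, 0.032258, 0.096774, 0.021505, 0.16129, 0.44086, giving 1−D = 0.750607 (working shown to 6 dp, full precision carried).
The second survey: N=86, proportions 0.174419, 0.116279, 0.139535, 0.093023, 0.162791, 0.162791, 0.151163, giving 1−D = 0.852082.
Difference = |0.750607 − 0.852082| = 0.101475, i.e. 0.101 to 3 decimal places.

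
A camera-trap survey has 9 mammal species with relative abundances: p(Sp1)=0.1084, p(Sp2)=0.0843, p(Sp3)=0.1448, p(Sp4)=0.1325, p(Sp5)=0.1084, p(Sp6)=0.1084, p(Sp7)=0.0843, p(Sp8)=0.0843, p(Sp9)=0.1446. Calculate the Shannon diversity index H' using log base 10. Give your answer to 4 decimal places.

0.9447

Each pᵢ log₁₀ pᵢ term (working shown to 6 dp, full precision carried): 0.1084×(-0.964971)=-0.104603, 0.0843×(-1.074172)=-0.090553, 0.1448×(-0.839231)=-0.121521, 0.1325×(-0.877784)=-0.116306, 0.1084×(-0.964971)=-0.104603, 0.1084×(-0.964971)=-0.104603, 0.0843×(-1.074172)=-0.090553, 0.0843×(-1.074172)=-0.090553, 0.1446×(-0.839832)=-0.121440.
Sum = -0.944733, so H' = 0.9447.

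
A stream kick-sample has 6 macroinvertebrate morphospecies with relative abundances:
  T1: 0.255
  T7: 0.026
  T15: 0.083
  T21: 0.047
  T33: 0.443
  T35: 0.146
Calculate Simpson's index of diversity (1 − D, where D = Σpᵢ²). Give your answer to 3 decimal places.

0.708

D = 0.255² + 0.026² + 0.083² + 0.047² + 0.443² + 0.146² = 0.06502 + 0.00068 + 0.00689 + 0.00221 + 0.19625 + 0.02132 = 0.29236 (working shown to 5 dp, full precision carried).
So 1 − D = 0.70764, i.e. 0.708 to 3 decimal places.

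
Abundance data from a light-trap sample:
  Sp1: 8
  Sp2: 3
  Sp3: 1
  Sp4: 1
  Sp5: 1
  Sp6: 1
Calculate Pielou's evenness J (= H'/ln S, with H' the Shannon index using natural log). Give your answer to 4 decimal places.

0.7698

Total N = 8+3+1+1+1+1 = 15, so the proportions are 0.533333, 0.2, 0.066667, 0.066667, 0.066667, 0.066667 (working shown to 6 dp, full precision carried).
H' = −Σ pᵢ ln pᵢ = −((-0.335258) + (-0.321888) + (-0.180537) + (-0.180537) + (-0.180537) + (-0.180537)) = 1.379292.
With S = 6 species, ln S = 1.791759, so J = 1.379292/1.791759 = 0.769798, i.e. 0.7698 to 4 decimal places.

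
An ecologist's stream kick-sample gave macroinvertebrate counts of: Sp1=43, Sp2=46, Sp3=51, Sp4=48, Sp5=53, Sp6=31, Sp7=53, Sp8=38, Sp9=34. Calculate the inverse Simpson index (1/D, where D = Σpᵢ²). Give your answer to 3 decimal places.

8.732

Total N = 43+46+51+48+53+31+53+38+34 = 397, so the proportions are 0.1083123, 0.115869, 0.1284635, 0.1209068, 0.1335013, 0.0780856, 0.1335013, 0.0957179, 0.0856423 (working shown to 7 dp, full precision carried).
D = 0.1083123² + 0.115869² + 0.1284635² + 0.1209068² + 0.1335013² + 0.0780856² + 0.1335013² + 0.0957179² + 0.0856423² = 0.0117316 + 0.0134256 + 0.0165029 + 0.0146185 + 0.0178226 + 0.0060974 + 0.0178226 + 0.0091619 + 0.0073346 = 0.1145176.
So 1/D = 8.73228, i.e. 8.732 to 3 decimal places.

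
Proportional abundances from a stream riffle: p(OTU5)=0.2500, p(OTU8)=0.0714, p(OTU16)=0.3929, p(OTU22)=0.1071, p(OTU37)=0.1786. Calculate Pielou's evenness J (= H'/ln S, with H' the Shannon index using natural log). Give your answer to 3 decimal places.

0.900

H' = −Σ pᵢ ln pᵢ = −((-0.34657) + (-0.18846) + (-0.36705) + (-0.23926) + (-0.30766)) = 1.44900 (working shown to 5 dp, full precision carried).
With S = 5 species, ln S = 1.60944, so J = 1.44900/1.60944 = 0.90031, i.e. 0.900 to 3 decimal places.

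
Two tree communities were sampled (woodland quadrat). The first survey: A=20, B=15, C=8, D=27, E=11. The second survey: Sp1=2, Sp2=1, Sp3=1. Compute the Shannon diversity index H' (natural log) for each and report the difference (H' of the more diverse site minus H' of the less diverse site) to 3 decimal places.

0.484

The first survey: N=81, proportions 0.24691, 0.18519, 0.09877, 0.33333, 0.1358, giving H' = 1.52364 (working shown to 5 dp, full precision carried).
The second survey: N=4, proportions 0.5, 0.25, 0.25, giving H' = 1.03972.
Difference = |1.52364 − 1.03972| = 0.48392, i.e. 0.484 to 3 decimal places.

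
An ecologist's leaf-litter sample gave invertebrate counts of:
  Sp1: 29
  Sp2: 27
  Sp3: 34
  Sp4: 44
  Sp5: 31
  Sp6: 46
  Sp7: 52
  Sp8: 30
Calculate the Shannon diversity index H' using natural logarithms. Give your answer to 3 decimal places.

Total N = 29+27+34+44+31+46+52+30 = 293, so the proportions are 0.09898, 0.09215, 0.11604, 0.15017, 0.1058, 0.157, 0.17747, 0.10239 (working shown to 5 dp, full precision carried).
Each pᵢ ln pᵢ term: 0.09898×(-2.31288)=-0.22892, 0.09215×(-2.38434)=-0.21972, 0.11604×(-2.15381)=-0.24993, 0.15017×(-1.89598)=-0.28472, 0.1058×(-2.24619)=-0.23765, 0.157×(-1.85153)=-0.29068, 0.17747×(-1.72893)=-0.30684, 0.10239×(-2.27898)=-0.23334.
Sum = -2.05181, so H' = 2.052.

2.052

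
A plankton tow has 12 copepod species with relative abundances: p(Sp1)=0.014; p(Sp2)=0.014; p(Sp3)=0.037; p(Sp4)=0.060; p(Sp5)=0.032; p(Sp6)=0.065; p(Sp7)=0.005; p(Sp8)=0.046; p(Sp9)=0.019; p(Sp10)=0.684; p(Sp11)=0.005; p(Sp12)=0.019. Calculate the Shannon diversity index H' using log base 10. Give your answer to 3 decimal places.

Each pᵢ log₁₀ pᵢ term (working shown to 5 dp, full precision carried): 0.014×(-1.85387)=-0.02595, 0.014×(-1.85387)=-0.02595, 0.037×(-1.43180)=-0.05298, 0.06×(-1.22185)=-0.07331, 0.032×(-1.49485)=-0.04784, 0.065×(-1.18709)=-0.07716, 0.005×(-2.30103)=-0.01151, 0.046×(-1.33724)=-0.06151, 0.019×(-1.72125)=-0.03270, 0.684×(-0.16494)=-0.11282, 0.005×(-2.30103)=-0.01151, 0.019×(-1.72125)=-0.03270.
Sum = -0.56594, so H' = 0.566.

0.566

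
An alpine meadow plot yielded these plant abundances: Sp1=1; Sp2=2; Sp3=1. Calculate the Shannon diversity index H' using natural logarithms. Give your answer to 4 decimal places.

1.0397

Total N = 1+2+1 = 4, so the proportions are 0.25, 0.5, 0.25 (working shown to 6 dp, full precision carried).
Each pᵢ ln pᵢ term: 0.25×(-1.386294)=-0.346574, 0.5×(-0.693147)=-0.346574, 0.25×(-1.386294)=-0.346574.
Sum = -1.039721, so H' = 1.0397.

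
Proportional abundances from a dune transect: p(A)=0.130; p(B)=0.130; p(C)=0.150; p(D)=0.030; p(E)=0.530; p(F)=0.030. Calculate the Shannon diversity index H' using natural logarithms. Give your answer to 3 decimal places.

Each pᵢ ln pᵢ term (working shown to 5 dp, full precision carried): 0.13×(-2.04022)=-0.26523, 0.13×(-2.04022)=-0.26523, 0.15×(-1.89712)=-0.28457, 0.03×(-3.50656)=-0.10520, 0.53×(-0.63488)=-0.33649, 0.03×(-3.50656)=-0.10520.
Sum = -1.36190, so H' = 1.362.

1.362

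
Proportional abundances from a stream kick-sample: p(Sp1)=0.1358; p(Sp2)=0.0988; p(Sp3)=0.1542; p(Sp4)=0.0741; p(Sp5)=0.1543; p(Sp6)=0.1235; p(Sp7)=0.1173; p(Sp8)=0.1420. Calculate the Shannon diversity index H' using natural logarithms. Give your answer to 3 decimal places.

Each pᵢ ln pᵢ term (working shown to 5 dp, full precision carried): 0.1358×(-1.99657)=-0.27113, 0.0988×(-2.31466)=-0.22869, 0.1542×(-1.86950)=-0.28828, 0.0741×(-2.60234)=-0.19283, 0.1543×(-1.86886)=-0.28836, 0.1235×(-2.09151)=-0.25830, 0.1173×(-2.14302)=-0.25138, 0.142×(-1.95193)=-0.27717.
Sum = -2.05615, so H' = 2.056.

2.056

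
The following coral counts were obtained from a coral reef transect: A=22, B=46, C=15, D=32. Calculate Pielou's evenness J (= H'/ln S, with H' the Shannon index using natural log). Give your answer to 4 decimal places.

0.9410

Total N = 22+46+15+32 = 115, so the proportions are 0.191304, 0.4, 0.130435, 0.278261 (working shown to 6 dp, full precision carried).
H' = −Σ pᵢ ln pᵢ = −((-0.316396) + (-0.366516) + (-0.265680) + (-0.355950)) = 1.304543.
With S = 4 species, ln S = 1.386294, so J = 1.304543/1.386294 = 0.941029, i.e. 0.9410 to 4 decimal places.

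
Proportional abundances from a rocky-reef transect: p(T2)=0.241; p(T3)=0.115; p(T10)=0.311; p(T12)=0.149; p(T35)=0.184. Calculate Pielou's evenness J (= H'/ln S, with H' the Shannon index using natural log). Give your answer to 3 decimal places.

0.963

H' = −Σ pᵢ ln pᵢ = −((-0.34293) + (-0.24872) + (-0.36324) + (-0.28367) + (-0.31148)) = 1.55004 (working shown to 5 dp, full precision carried).
With S = 5 species, ln S = 1.60944, so J = 1.55004/1.60944 = 0.96309, i.e. 0.963 to 3 decimal places.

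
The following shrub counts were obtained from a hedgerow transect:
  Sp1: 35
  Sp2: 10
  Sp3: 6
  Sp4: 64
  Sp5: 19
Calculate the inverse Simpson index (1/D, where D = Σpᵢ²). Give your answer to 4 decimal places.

Total N = 35+10+6+64+19 = 134, so the proportions are 0.261194, 0.0746269, 0.0447761, 0.4776119, 0.141791 (working shown to 7 dp, full precision carried).
D = 0.261194² + 0.0746269² + 0.0447761² + 0.4776119² + 0.141791² = 0.0682223 + 0.0055692 + 0.0020049 + 0.2281132 + 0.0201047 = 0.3240143.
So 1/D = 3.086284, i.e. 3.0863 to 4 decimal places.

3.0863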